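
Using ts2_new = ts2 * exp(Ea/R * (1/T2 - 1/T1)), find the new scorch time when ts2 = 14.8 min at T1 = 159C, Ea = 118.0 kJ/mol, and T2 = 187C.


Convert temperatures: T1 = 159 + 273.15 = 432.15 K, T2 = 187 + 273.15 = 460.15 K
ts2_new = 14.8 * exp(118000 / 8.314 * (1/460.15 - 1/432.15))
1/T2 - 1/T1 = -1.4081e-04
ts2_new = 2.01 min

2.01 min


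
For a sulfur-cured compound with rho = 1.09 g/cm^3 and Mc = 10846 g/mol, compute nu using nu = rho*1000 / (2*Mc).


nu = rho * 1000 / (2 * Mc)
nu = 1.09 * 1000 / (2 * 10846)
nu = 1090.0 / 21692
nu = 0.0502 mol/L

0.0502 mol/L


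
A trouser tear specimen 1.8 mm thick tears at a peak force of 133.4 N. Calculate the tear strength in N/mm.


Tear strength = force / thickness
= 133.4 / 1.8
= 74.11 N/mm

74.11 N/mm


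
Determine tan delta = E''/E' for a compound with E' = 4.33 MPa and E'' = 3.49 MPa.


tan delta = E'' / E'
= 3.49 / 4.33
= 0.806

tan delta = 0.806


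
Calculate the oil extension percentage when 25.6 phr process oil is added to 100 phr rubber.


Oil % = oil / (100 + oil) * 100
= 25.6 / (100 + 25.6) * 100
= 25.6 / 125.6 * 100
= 20.38%

20.38%


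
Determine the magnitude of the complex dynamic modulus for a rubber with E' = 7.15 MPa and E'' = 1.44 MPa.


|E*| = sqrt(E'^2 + E''^2)
= sqrt(7.15^2 + 1.44^2)
= sqrt(51.1225 + 2.0736)
= 7.294 MPa

7.294 MPa


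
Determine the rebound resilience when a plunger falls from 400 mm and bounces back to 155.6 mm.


Resilience = h_rebound / h_drop * 100
= 155.6 / 400 * 100
= 38.9%

38.9%


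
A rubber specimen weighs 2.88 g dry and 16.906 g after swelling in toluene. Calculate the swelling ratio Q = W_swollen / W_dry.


Q = W_swollen / W_dry
Q = 16.906 / 2.88
Q = 5.87

Q = 5.87


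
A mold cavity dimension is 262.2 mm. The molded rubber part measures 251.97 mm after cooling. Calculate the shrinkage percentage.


Shrinkage = (mold - part) / mold * 100
= (262.2 - 251.97) / 262.2 * 100
= 10.23 / 262.2 * 100
= 3.9%

3.9%


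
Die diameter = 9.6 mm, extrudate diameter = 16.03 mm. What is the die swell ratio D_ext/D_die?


Die swell ratio = D_extrudate / D_die
= 16.03 / 9.6
= 1.67

Die swell = 1.67


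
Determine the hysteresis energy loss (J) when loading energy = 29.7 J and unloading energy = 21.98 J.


Hysteresis loss = loading - unloading
= 29.7 - 21.98
= 7.72 J

7.72 J


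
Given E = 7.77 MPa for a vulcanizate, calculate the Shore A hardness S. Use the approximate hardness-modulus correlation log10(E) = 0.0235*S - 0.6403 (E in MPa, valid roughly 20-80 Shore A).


log10(E) = 0.0235*S - 0.6403  =>  S = (log10(E) + 0.6403) / 0.0235
log10(7.77) = 0.890421
S = (0.890421 + 0.6403) / 0.0235 = 1.530721 / 0.0235
S = 65.1

Shore A = 65.1


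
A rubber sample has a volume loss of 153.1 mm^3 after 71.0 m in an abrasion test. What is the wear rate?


Rate = volume_loss / distance
= 153.1 / 71.0
= 2.156 mm^3/m

2.156 mm^3/m


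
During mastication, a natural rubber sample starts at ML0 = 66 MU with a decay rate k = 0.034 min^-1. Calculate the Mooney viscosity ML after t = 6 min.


ML = ML0 * exp(-k * t)
ML = 66 * exp(-0.034 * 6)
ML = 66 * 0.8155
ML = 53.82 MU

53.82 MU


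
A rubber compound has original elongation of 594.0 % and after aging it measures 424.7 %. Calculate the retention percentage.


Retention = aged / original * 100
= 424.7 / 594.0 * 100
= 71.5%

71.5%


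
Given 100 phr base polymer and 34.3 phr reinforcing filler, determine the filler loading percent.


Filler % = filler / (rubber + filler) * 100
= 34.3 / (100 + 34.3) * 100
= 34.3 / 134.3 * 100
= 25.54%

25.54%


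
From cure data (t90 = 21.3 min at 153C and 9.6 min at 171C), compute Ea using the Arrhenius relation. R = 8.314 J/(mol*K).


T1 = 426.15 K, T2 = 444.15 K
1/T1 - 1/T2 = 9.5100e-05
ln(t1/t2) = ln(21.3/9.6) = 0.7969
Ea = 8.314 * 0.7969 / 9.5100e-05 = 69671.8697 J/mol
Ea = 69.67 kJ/mol

69.67 kJ/mol


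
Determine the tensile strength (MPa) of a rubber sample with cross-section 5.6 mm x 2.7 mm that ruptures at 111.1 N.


Area = width * thickness = 5.6 * 2.7 = 15.12 mm^2
TS = force / area = 111.1 / 15.12 = 7.35 MPa

7.35 MPa


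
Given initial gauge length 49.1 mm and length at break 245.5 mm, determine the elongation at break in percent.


Elongation = (Lf - L0) / L0 * 100
= (245.5 - 49.1) / 49.1 * 100
= 196.4 / 49.1 * 100
= 400.0%

400.0%


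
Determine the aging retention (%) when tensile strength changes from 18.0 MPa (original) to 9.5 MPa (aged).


Retention = aged / original * 100
= 9.5 / 18.0 * 100
= 52.8%

52.8%


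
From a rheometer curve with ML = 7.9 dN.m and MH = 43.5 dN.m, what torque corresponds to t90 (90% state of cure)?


M90 = ML + 0.9 * (MH - ML)
M90 = 7.9 + 0.9 * (43.5 - 7.9)
M90 = 7.9 + 0.9 * 35.6
M90 = 39.94 dN.m

39.94 dN.m


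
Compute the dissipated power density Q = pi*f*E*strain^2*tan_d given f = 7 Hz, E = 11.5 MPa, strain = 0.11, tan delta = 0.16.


Q = pi * f * E * strain^2 * tan_d
= pi * 7 * 11.5 * 0.11^2 * 0.16
= pi * 7 * 11.5 * 0.0121 * 0.16
= 0.4896

Q = 0.4896


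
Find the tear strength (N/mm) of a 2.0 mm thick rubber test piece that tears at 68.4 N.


Tear strength = force / thickness
= 68.4 / 2.0
= 34.2 N/mm

34.2 N/mm


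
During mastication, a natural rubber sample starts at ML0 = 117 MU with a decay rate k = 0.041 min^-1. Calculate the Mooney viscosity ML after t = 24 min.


ML = ML0 * exp(-k * t)
ML = 117 * exp(-0.041 * 24)
ML = 117 * 0.3738
ML = 43.74 MU

43.74 MU


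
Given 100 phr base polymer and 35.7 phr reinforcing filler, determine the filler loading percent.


Filler % = filler / (rubber + filler) * 100
= 35.7 / (100 + 35.7) * 100
= 35.7 / 135.7 * 100
= 26.31%

26.31%


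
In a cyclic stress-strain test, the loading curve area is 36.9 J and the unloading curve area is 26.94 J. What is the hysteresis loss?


Hysteresis loss = loading - unloading
= 36.9 - 26.94
= 9.96 J

9.96 J


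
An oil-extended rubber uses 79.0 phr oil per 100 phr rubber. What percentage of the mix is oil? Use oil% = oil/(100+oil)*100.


Oil % = oil / (100 + oil) * 100
= 79.0 / (100 + 79.0) * 100
= 79.0 / 179.0 * 100
= 44.13%

44.13%


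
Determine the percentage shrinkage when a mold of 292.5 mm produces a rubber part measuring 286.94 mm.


Shrinkage = (mold - part) / mold * 100
= (292.5 - 286.94) / 292.5 * 100
= 5.56 / 292.5 * 100
= 1.9%

1.9%


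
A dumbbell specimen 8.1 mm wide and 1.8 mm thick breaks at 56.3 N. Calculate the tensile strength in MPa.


Area = width * thickness = 8.1 * 1.8 = 14.58 mm^2
TS = force / area = 56.3 / 14.58 = 3.86 MPa

3.86 MPa


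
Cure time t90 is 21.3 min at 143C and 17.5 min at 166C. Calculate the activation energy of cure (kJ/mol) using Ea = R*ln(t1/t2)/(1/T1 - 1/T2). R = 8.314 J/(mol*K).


T1 = 416.15 K, T2 = 439.15 K
1/T1 - 1/T2 = 1.2585e-04
ln(t1/t2) = ln(21.3/17.5) = 0.1965
Ea = 8.314 * 0.1965 / 1.2585e-04 = 12981.3904 J/mol
Ea = 12.98 kJ/mol

12.98 kJ/mol


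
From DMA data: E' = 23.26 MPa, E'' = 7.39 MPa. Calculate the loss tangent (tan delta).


tan delta = E'' / E'
= 7.39 / 23.26
= 0.3177

tan delta = 0.3177


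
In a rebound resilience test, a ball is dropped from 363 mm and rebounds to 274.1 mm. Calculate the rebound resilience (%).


Resilience = h_rebound / h_drop * 100
= 274.1 / 363 * 100
= 75.5%

75.5%


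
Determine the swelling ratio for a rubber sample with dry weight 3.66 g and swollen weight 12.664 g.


Q = W_swollen / W_dry
Q = 12.664 / 3.66
Q = 3.46

Q = 3.46


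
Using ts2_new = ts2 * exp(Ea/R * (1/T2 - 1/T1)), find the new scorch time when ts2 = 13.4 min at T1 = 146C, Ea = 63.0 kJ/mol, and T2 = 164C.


Convert temperatures: T1 = 146 + 273.15 = 419.15 K, T2 = 164 + 273.15 = 437.15 K
ts2_new = 13.4 * exp(63000 / 8.314 * (1/437.15 - 1/419.15))
1/T2 - 1/T1 = -9.8236e-05
ts2_new = 6.37 min

6.37 min


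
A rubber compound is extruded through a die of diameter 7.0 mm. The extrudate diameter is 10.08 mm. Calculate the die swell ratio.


Die swell ratio = D_extrudate / D_die
= 10.08 / 7.0
= 1.44

Die swell = 1.44


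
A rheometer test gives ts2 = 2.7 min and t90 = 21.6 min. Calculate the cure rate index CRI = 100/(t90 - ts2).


CRI = 100 / (t90 - ts2)
= 100 / (21.6 - 2.7)
= 100 / 18.9
= 5.29 min^-1

5.29 min^-1


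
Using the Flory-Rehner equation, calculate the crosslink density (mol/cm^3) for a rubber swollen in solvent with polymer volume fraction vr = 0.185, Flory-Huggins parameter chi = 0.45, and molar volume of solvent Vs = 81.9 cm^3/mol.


ln(1 - vr) = ln(1 - 0.185) = -0.2046
Numerator = -((-0.2046) + 0.185 + 0.45 * 0.185^2) = 0.0042
Denominator = 81.9 * (0.185^(1/3) - 0.185/2) = 39.0910
nu = 0.0042 / 39.0910 = 1.0657e-04 mol/cm^3

1.0657e-04 mol/cm^3


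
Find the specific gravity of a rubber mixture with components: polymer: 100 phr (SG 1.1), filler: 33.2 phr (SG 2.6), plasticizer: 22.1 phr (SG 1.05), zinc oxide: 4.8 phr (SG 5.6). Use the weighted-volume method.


Sum of weights = 160.1
Volume contributions:
  polymer: 100/1.1 = 90.9091
  filler: 33.2/2.6 = 12.7692
  plasticizer: 22.1/1.05 = 21.0476
  zinc oxide: 4.8/5.6 = 0.8571
Sum of volumes = 125.5831
SG = 160.1 / 125.5831 = 1.275

SG = 1.275


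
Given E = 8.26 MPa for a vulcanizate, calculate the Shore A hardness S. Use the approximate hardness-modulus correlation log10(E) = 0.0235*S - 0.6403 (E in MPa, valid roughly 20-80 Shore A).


log10(E) = 0.0235*S - 0.6403  =>  S = (log10(E) + 0.6403) / 0.0235
log10(8.26) = 0.916980
S = (0.916980 + 0.6403) / 0.0235 = 1.557280 / 0.0235
S = 66.3

Shore A = 66.3


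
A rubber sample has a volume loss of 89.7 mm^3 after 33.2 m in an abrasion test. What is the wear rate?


Rate = volume_loss / distance
= 89.7 / 33.2
= 2.702 mm^3/m

2.702 mm^3/m


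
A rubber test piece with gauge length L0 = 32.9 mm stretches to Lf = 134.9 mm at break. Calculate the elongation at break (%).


Elongation = (Lf - L0) / L0 * 100
= (134.9 - 32.9) / 32.9 * 100
= 102.0 / 32.9 * 100
= 310.0%

310.0%


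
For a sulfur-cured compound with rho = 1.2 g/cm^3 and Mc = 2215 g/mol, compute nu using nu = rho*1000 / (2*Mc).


nu = rho * 1000 / (2 * Mc)
nu = 1.2 * 1000 / (2 * 2215)
nu = 1200.0 / 4430
nu = 0.2709 mol/L

0.2709 mol/L


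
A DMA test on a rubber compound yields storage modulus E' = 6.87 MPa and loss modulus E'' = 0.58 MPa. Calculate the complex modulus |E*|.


|E*| = sqrt(E'^2 + E''^2)
= sqrt(6.87^2 + 0.58^2)
= sqrt(47.1969 + 0.3364)
= 6.894 MPa

6.894 MPa


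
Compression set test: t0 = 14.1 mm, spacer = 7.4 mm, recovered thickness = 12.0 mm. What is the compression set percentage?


CS = (t0 - recovered) / (t0 - ts) * 100
= (14.1 - 12.0) / (14.1 - 7.4) * 100
= 2.1 / 6.7 * 100
= 31.3%

31.3%


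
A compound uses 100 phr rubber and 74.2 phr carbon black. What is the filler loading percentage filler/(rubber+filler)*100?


Filler % = filler / (rubber + filler) * 100
= 74.2 / (100 + 74.2) * 100
= 74.2 / 174.2 * 100
= 42.59%

42.59%


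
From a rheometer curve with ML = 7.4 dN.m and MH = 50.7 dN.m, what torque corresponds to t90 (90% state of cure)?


M90 = ML + 0.9 * (MH - ML)
M90 = 7.4 + 0.9 * (50.7 - 7.4)
M90 = 7.4 + 0.9 * 43.3
M90 = 46.37 dN.m

46.37 dN.m


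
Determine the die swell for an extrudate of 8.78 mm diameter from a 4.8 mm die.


Die swell ratio = D_extrudate / D_die
= 8.78 / 4.8
= 1.829

Die swell = 1.829


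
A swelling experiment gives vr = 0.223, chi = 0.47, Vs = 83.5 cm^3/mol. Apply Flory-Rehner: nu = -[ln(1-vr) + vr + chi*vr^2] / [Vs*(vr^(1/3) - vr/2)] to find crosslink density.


ln(1 - vr) = ln(1 - 0.223) = -0.2523
Numerator = -((-0.2523) + 0.223 + 0.47 * 0.223^2) = 0.0059
Denominator = 83.5 * (0.223^(1/3) - 0.223/2) = 41.3252
nu = 0.0059 / 41.3252 = 1.4379e-04 mol/cm^3

1.4379e-04 mol/cm^3


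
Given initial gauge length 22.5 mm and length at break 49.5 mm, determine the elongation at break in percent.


Elongation = (Lf - L0) / L0 * 100
= (49.5 - 22.5) / 22.5 * 100
= 27.0 / 22.5 * 100
= 120.0%

120.0%


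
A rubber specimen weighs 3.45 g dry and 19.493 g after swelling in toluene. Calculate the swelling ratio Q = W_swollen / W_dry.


Q = W_swollen / W_dry
Q = 19.493 / 3.45
Q = 5.65

Q = 5.65


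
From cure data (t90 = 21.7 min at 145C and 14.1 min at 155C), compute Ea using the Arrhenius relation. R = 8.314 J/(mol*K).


T1 = 418.15 K, T2 = 428.15 K
1/T1 - 1/T2 = 5.5856e-05
ln(t1/t2) = ln(21.7/14.1) = 0.4311
Ea = 8.314 * 0.4311 / 5.5856e-05 = 64173.2200 J/mol
Ea = 64.17 kJ/mol

64.17 kJ/mol


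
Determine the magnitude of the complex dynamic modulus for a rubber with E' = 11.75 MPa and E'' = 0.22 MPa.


|E*| = sqrt(E'^2 + E''^2)
= sqrt(11.75^2 + 0.22^2)
= sqrt(138.0625 + 0.0484)
= 11.752 MPa

11.752 MPa


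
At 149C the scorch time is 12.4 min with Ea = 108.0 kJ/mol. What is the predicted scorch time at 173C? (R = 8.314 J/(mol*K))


Convert temperatures: T1 = 149 + 273.15 = 422.15 K, T2 = 173 + 273.15 = 446.15 K
ts2_new = 12.4 * exp(108000 / 8.314 * (1/446.15 - 1/422.15))
1/T2 - 1/T1 = -1.2743e-04
ts2_new = 2.37 min

2.37 min


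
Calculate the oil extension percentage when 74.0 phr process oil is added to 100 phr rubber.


Oil % = oil / (100 + oil) * 100
= 74.0 / (100 + 74.0) * 100
= 74.0 / 174.0 * 100
= 42.53%

42.53%


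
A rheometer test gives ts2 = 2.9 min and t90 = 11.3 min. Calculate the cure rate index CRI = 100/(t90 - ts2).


CRI = 100 / (t90 - ts2)
= 100 / (11.3 - 2.9)
= 100 / 8.4
= 11.9 min^-1

11.9 min^-1


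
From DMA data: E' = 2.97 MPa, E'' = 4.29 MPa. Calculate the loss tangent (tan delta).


tan delta = E'' / E'
= 4.29 / 2.97
= 1.4444

tan delta = 1.4444


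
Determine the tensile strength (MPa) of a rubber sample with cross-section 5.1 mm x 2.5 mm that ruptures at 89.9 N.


Area = width * thickness = 5.1 * 2.5 = 12.75 mm^2
TS = force / area = 89.9 / 12.75 = 7.05 MPa

7.05 MPa


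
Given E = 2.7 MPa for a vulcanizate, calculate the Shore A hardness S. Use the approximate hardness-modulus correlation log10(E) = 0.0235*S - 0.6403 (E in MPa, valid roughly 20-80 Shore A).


log10(E) = 0.0235*S - 0.6403  =>  S = (log10(E) + 0.6403) / 0.0235
log10(2.7) = 0.431364
S = (0.431364 + 0.6403) / 0.0235 = 1.071664 / 0.0235
S = 45.6

Shore A = 45.6


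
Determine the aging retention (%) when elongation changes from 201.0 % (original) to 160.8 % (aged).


Retention = aged / original * 100
= 160.8 / 201.0 * 100
= 80.0%

80.0%


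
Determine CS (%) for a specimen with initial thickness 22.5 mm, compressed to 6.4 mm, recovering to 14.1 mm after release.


CS = (t0 - recovered) / (t0 - ts) * 100
= (22.5 - 14.1) / (22.5 - 6.4) * 100
= 8.4 / 16.1 * 100
= 52.2%

52.2%


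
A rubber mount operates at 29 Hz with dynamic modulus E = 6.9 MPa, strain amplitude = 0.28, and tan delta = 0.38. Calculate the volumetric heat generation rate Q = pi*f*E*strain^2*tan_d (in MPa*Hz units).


Q = pi * f * E * strain^2 * tan_d
= pi * 29 * 6.9 * 0.28^2 * 0.38
= pi * 29 * 6.9 * 0.0784 * 0.38
= 18.7282

Q = 18.7282


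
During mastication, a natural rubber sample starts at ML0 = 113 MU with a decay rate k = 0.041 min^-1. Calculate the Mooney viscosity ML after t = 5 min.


ML = ML0 * exp(-k * t)
ML = 113 * exp(-0.041 * 5)
ML = 113 * 0.8146
ML = 92.06 MU

92.06 MU


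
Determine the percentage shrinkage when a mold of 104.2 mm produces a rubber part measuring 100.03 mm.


Shrinkage = (mold - part) / mold * 100
= (104.2 - 100.03) / 104.2 * 100
= 4.17 / 104.2 * 100
= 4.0%

4.0%


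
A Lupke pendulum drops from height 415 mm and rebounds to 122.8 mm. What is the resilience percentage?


Resilience = h_rebound / h_drop * 100
= 122.8 / 415 * 100
= 29.6%

29.6%


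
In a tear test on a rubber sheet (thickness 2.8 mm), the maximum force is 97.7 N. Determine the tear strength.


Tear strength = force / thickness
= 97.7 / 2.8
= 34.89 N/mm

34.89 N/mm


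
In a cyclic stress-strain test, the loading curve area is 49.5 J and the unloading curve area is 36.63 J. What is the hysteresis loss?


Hysteresis loss = loading - unloading
= 49.5 - 36.63
= 12.87 J

12.87 J


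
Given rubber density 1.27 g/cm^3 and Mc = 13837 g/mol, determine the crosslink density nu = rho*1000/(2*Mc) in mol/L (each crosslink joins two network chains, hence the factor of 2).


nu = rho * 1000 / (2 * Mc)
nu = 1.27 * 1000 / (2 * 13837)
nu = 1270.0 / 27674
nu = 0.0459 mol/L

0.0459 mol/L


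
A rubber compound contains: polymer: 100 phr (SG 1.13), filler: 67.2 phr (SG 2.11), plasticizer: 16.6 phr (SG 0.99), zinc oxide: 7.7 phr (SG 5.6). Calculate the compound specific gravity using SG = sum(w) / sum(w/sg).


Sum of weights = 191.5
Volume contributions:
  polymer: 100/1.13 = 88.4956
  filler: 67.2/2.11 = 31.8483
  plasticizer: 16.6/0.99 = 16.7677
  zinc oxide: 7.7/5.6 = 1.3750
Sum of volumes = 138.4866
SG = 191.5 / 138.4866 = 1.383

SG = 1.383


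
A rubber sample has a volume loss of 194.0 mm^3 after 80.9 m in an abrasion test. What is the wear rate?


Rate = volume_loss / distance
= 194.0 / 80.9
= 2.398 mm^3/m

2.398 mm^3/m


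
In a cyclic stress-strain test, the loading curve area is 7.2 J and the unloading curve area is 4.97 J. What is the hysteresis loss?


Hysteresis loss = loading - unloading
= 7.2 - 4.97
= 2.23 J

2.23 J


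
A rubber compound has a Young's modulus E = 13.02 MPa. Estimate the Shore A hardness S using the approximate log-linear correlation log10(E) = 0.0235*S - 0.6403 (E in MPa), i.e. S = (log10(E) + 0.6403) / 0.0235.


log10(E) = 0.0235*S - 0.6403  =>  S = (log10(E) + 0.6403) / 0.0235
log10(13.02) = 1.114611
S = (1.114611 + 0.6403) / 0.0235 = 1.754911 / 0.0235
S = 74.7

Shore A = 74.7


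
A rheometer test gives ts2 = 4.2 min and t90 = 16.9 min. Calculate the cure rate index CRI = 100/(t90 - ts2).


CRI = 100 / (t90 - ts2)
= 100 / (16.9 - 4.2)
= 100 / 12.7
= 7.87 min^-1

7.87 min^-1


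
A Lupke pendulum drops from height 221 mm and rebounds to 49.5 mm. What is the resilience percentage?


Resilience = h_rebound / h_drop * 100
= 49.5 / 221 * 100
= 22.4%

22.4%


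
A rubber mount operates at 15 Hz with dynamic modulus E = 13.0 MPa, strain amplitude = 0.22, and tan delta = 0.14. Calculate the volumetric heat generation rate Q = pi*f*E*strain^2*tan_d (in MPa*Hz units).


Q = pi * f * E * strain^2 * tan_d
= pi * 15 * 13.0 * 0.22^2 * 0.14
= pi * 15 * 13.0 * 0.0484 * 0.14
= 4.1510

Q = 4.1510


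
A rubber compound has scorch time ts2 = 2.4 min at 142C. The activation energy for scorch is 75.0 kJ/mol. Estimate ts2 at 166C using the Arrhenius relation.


Convert temperatures: T1 = 142 + 273.15 = 415.15 K, T2 = 166 + 273.15 = 439.15 K
ts2_new = 2.4 * exp(75000 / 8.314 * (1/439.15 - 1/415.15))
1/T2 - 1/T1 = -1.3164e-04
ts2_new = 0.73 min

0.73 min


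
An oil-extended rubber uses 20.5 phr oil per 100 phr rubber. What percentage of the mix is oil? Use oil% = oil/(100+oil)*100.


Oil % = oil / (100 + oil) * 100
= 20.5 / (100 + 20.5) * 100
= 20.5 / 120.5 * 100
= 17.01%

17.01%


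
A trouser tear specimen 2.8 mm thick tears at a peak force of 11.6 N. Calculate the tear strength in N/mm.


Tear strength = force / thickness
= 11.6 / 2.8
= 4.14 N/mm

4.14 N/mm


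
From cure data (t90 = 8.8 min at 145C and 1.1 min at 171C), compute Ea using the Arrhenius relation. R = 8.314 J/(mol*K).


T1 = 418.15 K, T2 = 444.15 K
1/T1 - 1/T2 = 1.3999e-04
ln(t1/t2) = ln(8.8/1.1) = 2.0794
Ea = 8.314 * 2.0794 / 1.3999e-04 = 123493.8003 J/mol
Ea = 123.49 kJ/mol

123.49 kJ/mol


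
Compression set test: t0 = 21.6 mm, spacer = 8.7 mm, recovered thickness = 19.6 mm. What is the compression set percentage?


CS = (t0 - recovered) / (t0 - ts) * 100
= (21.6 - 19.6) / (21.6 - 8.7) * 100
= 2.0 / 12.9 * 100
= 15.5%

15.5%


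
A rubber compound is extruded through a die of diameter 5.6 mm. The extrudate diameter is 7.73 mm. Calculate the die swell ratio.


Die swell ratio = D_extrudate / D_die
= 7.73 / 5.6
= 1.38

Die swell = 1.38


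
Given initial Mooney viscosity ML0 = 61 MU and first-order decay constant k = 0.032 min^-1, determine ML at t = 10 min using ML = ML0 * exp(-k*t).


ML = ML0 * exp(-k * t)
ML = 61 * exp(-0.032 * 10)
ML = 61 * 0.7261
ML = 44.3 MU

44.3 MU


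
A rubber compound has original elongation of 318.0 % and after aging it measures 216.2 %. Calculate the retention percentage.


Retention = aged / original * 100
= 216.2 / 318.0 * 100
= 68.0%

68.0%


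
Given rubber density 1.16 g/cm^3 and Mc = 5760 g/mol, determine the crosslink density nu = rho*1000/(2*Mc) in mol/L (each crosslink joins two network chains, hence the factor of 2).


nu = rho * 1000 / (2 * Mc)
nu = 1.16 * 1000 / (2 * 5760)
nu = 1160.0 / 11520
nu = 0.1007 mol/L

0.1007 mol/L


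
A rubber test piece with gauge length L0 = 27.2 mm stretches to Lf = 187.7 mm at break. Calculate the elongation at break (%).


Elongation = (Lf - L0) / L0 * 100
= (187.7 - 27.2) / 27.2 * 100
= 160.5 / 27.2 * 100
= 590.1%

590.1%


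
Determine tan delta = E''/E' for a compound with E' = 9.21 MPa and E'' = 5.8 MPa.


tan delta = E'' / E'
= 5.8 / 9.21
= 0.6298

tan delta = 0.6298


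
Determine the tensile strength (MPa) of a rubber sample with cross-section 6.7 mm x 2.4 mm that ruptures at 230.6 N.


Area = width * thickness = 6.7 * 2.4 = 16.08 mm^2
TS = force / area = 230.6 / 16.08 = 14.34 MPa

14.34 MPa


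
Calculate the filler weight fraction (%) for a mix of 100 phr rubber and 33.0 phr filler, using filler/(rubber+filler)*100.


Filler % = filler / (rubber + filler) * 100
= 33.0 / (100 + 33.0) * 100
= 33.0 / 133.0 * 100
= 24.81%

24.81%


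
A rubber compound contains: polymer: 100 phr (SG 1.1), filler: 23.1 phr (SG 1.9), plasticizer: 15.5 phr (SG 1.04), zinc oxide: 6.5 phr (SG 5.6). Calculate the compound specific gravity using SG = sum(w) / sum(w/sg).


Sum of weights = 145.1
Volume contributions:
  polymer: 100/1.1 = 90.9091
  filler: 23.1/1.9 = 12.1579
  plasticizer: 15.5/1.04 = 14.9038
  zinc oxide: 6.5/5.6 = 1.1607
Sum of volumes = 119.1315
SG = 145.1 / 119.1315 = 1.218

SG = 1.218


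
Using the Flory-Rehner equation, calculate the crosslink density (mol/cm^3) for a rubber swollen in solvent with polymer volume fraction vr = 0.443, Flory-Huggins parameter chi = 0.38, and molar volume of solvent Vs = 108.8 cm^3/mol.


ln(1 - vr) = ln(1 - 0.443) = -0.5852
Numerator = -((-0.5852) + 0.443 + 0.38 * 0.443^2) = 0.0676
Denominator = 108.8 * (0.443^(1/3) - 0.443/2) = 58.8407
nu = 0.0676 / 58.8407 = 0.0011 mol/cm^3

0.0011 mol/cm^3


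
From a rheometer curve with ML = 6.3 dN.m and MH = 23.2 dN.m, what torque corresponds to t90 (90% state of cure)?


M90 = ML + 0.9 * (MH - ML)
M90 = 6.3 + 0.9 * (23.2 - 6.3)
M90 = 6.3 + 0.9 * 16.9
M90 = 21.51 dN.m

21.51 dN.m


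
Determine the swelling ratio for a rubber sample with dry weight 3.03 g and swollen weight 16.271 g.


Q = W_swollen / W_dry
Q = 16.271 / 3.03
Q = 5.37

Q = 5.37


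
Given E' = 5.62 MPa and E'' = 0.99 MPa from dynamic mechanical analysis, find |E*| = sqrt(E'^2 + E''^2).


|E*| = sqrt(E'^2 + E''^2)
= sqrt(5.62^2 + 0.99^2)
= sqrt(31.5844 + 0.9801)
= 5.707 MPa

5.707 MPa


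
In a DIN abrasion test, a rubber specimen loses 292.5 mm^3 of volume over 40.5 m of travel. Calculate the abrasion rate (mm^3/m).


Rate = volume_loss / distance
= 292.5 / 40.5
= 7.222 mm^3/m

7.222 mm^3/m


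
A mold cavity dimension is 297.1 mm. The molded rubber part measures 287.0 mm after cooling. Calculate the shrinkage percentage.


Shrinkage = (mold - part) / mold * 100
= (297.1 - 287.0) / 297.1 * 100
= 10.1 / 297.1 * 100
= 3.4%

3.4%


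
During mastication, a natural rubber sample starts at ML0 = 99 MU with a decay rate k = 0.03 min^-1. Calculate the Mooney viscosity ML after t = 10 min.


ML = ML0 * exp(-k * t)
ML = 99 * exp(-0.03 * 10)
ML = 99 * 0.7408
ML = 73.34 MU

73.34 MU


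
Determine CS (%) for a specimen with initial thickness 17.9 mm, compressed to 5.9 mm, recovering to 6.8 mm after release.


CS = (t0 - recovered) / (t0 - ts) * 100
= (17.9 - 6.8) / (17.9 - 5.9) * 100
= 11.1 / 12.0 * 100
= 92.5%

92.5%


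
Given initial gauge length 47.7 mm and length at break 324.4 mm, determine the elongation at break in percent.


Elongation = (Lf - L0) / L0 * 100
= (324.4 - 47.7) / 47.7 * 100
= 276.7 / 47.7 * 100
= 580.1%

580.1%


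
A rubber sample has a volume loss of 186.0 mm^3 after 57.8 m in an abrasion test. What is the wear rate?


Rate = volume_loss / distance
= 186.0 / 57.8
= 3.218 mm^3/m

3.218 mm^3/m


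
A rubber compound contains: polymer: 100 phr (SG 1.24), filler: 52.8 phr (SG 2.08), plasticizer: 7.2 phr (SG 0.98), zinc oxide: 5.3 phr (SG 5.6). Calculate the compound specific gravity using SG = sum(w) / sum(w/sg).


Sum of weights = 165.3
Volume contributions:
  polymer: 100/1.24 = 80.6452
  filler: 52.8/2.08 = 25.3846
  plasticizer: 7.2/0.98 = 7.3469
  zinc oxide: 5.3/5.6 = 0.9464
Sum of volumes = 114.3231
SG = 165.3 / 114.3231 = 1.446

SG = 1.446


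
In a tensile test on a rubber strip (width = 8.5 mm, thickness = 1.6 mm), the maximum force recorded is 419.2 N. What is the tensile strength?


Area = width * thickness = 8.5 * 1.6 = 13.6 mm^2
TS = force / area = 419.2 / 13.6 = 30.82 MPa

30.82 MPa


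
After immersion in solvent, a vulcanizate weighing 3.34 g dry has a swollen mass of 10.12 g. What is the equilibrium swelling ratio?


Q = W_swollen / W_dry
Q = 10.12 / 3.34
Q = 3.03

Q = 3.03


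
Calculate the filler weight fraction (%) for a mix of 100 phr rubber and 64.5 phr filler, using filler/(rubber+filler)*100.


Filler % = filler / (rubber + filler) * 100
= 64.5 / (100 + 64.5) * 100
= 64.5 / 164.5 * 100
= 39.21%

39.21%


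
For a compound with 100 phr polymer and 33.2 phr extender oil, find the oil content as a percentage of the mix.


Oil % = oil / (100 + oil) * 100
= 33.2 / (100 + 33.2) * 100
= 33.2 / 133.2 * 100
= 24.92%

24.92%


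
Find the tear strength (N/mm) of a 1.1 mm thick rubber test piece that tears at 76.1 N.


Tear strength = force / thickness
= 76.1 / 1.1
= 69.18 N/mm

69.18 N/mm


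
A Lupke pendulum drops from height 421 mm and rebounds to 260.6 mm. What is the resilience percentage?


Resilience = h_rebound / h_drop * 100
= 260.6 / 421 * 100
= 61.9%

61.9%


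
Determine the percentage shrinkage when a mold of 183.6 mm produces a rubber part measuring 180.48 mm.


Shrinkage = (mold - part) / mold * 100
= (183.6 - 180.48) / 183.6 * 100
= 3.12 / 183.6 * 100
= 1.7%

1.7%


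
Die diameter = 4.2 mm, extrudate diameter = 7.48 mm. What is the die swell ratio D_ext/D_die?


Die swell ratio = D_extrudate / D_die
= 7.48 / 4.2
= 1.781

Die swell = 1.781


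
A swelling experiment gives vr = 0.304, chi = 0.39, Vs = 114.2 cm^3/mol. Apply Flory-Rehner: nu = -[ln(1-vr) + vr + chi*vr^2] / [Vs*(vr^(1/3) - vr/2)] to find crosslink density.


ln(1 - vr) = ln(1 - 0.304) = -0.3624
Numerator = -((-0.3624) + 0.304 + 0.39 * 0.304^2) = 0.0224
Denominator = 114.2 * (0.304^(1/3) - 0.304/2) = 59.4291
nu = 0.0224 / 59.4291 = 3.7630e-04 mol/cm^3

3.7630e-04 mol/cm^3


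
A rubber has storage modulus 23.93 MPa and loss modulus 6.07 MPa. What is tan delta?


tan delta = E'' / E'
= 6.07 / 23.93
= 0.2537

tan delta = 0.2537


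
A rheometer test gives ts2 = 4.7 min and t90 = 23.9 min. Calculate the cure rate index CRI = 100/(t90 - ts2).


CRI = 100 / (t90 - ts2)
= 100 / (23.9 - 4.7)
= 100 / 19.2
= 5.21 min^-1

5.21 min^-1


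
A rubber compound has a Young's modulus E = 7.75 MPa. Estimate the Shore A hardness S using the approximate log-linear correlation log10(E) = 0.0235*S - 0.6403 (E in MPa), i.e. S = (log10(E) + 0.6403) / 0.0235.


log10(E) = 0.0235*S - 0.6403  =>  S = (log10(E) + 0.6403) / 0.0235
log10(7.75) = 0.889302
S = (0.889302 + 0.6403) / 0.0235 = 1.529602 / 0.0235
S = 65.1

Shore A = 65.1


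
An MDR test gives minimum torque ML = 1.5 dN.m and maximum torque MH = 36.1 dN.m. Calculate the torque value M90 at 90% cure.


M90 = ML + 0.9 * (MH - ML)
M90 = 1.5 + 0.9 * (36.1 - 1.5)
M90 = 1.5 + 0.9 * 34.6
M90 = 32.64 dN.m

32.64 dN.m


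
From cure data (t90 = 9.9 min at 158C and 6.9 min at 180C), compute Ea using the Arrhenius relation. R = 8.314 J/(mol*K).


T1 = 431.15 K, T2 = 453.15 K
1/T1 - 1/T2 = 1.1260e-04
ln(t1/t2) = ln(9.9/6.9) = 0.3610
Ea = 8.314 * 0.3610 / 1.1260e-04 = 26655.1402 J/mol
Ea = 26.66 kJ/mol

26.66 kJ/mol


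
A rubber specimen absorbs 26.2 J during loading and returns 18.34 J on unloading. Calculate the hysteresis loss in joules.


Hysteresis loss = loading - unloading
= 26.2 - 18.34
= 7.86 J

7.86 J


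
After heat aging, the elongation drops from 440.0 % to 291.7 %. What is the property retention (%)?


Retention = aged / original * 100
= 291.7 / 440.0 * 100
= 66.3%

66.3%


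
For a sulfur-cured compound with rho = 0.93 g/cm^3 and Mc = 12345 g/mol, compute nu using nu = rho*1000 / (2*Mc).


nu = rho * 1000 / (2 * Mc)
nu = 0.93 * 1000 / (2 * 12345)
nu = 930.0 / 24690
nu = 0.0377 mol/L

0.0377 mol/L


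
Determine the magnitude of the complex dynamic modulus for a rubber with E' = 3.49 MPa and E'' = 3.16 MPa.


|E*| = sqrt(E'^2 + E''^2)
= sqrt(3.49^2 + 3.16^2)
= sqrt(12.1801 + 9.9856)
= 4.708 MPa

4.708 MPa


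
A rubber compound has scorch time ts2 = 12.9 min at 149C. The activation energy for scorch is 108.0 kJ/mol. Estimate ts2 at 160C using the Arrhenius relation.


Convert temperatures: T1 = 149 + 273.15 = 422.15 K, T2 = 160 + 273.15 = 433.15 K
ts2_new = 12.9 * exp(108000 / 8.314 * (1/433.15 - 1/422.15))
1/T2 - 1/T1 = -6.0157e-05
ts2_new = 5.9 min

5.9 min


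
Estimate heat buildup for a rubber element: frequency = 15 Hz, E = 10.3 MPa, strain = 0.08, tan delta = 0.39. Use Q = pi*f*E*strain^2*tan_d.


Q = pi * f * E * strain^2 * tan_d
= pi * 15 * 10.3 * 0.08^2 * 0.39
= pi * 15 * 10.3 * 0.0064 * 0.39
= 1.2115

Q = 1.2115


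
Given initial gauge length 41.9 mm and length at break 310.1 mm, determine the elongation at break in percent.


Elongation = (Lf - L0) / L0 * 100
= (310.1 - 41.9) / 41.9 * 100
= 268.2 / 41.9 * 100
= 640.1%

640.1%


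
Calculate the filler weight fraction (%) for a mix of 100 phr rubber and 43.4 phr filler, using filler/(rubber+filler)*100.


Filler % = filler / (rubber + filler) * 100
= 43.4 / (100 + 43.4) * 100
= 43.4 / 143.4 * 100
= 30.26%

30.26%


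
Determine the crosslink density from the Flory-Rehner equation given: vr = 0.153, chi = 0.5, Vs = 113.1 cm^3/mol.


ln(1 - vr) = ln(1 - 0.153) = -0.1661
Numerator = -((-0.1661) + 0.153 + 0.5 * 0.153^2) = 0.0014
Denominator = 113.1 * (0.153^(1/3) - 0.153/2) = 51.8392
nu = 0.0014 / 51.8392 = 2.6044e-05 mol/cm^3

2.6044e-05 mol/cm^3


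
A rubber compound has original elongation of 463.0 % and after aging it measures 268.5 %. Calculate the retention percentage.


Retention = aged / original * 100
= 268.5 / 463.0 * 100
= 58.0%

58.0%


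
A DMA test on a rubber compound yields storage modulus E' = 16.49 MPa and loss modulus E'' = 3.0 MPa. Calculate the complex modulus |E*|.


|E*| = sqrt(E'^2 + E''^2)
= sqrt(16.49^2 + 3.0^2)
= sqrt(271.9201 + 9.0000)
= 16.761 MPa

16.761 MPa


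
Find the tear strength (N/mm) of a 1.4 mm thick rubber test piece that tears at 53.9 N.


Tear strength = force / thickness
= 53.9 / 1.4
= 38.5 N/mm

38.5 N/mm


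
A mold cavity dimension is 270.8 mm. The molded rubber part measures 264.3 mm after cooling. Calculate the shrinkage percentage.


Shrinkage = (mold - part) / mold * 100
= (270.8 - 264.3) / 270.8 * 100
= 6.5 / 270.8 * 100
= 2.4%

2.4%


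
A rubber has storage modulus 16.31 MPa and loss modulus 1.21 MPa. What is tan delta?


tan delta = E'' / E'
= 1.21 / 16.31
= 0.0742

tan delta = 0.0742


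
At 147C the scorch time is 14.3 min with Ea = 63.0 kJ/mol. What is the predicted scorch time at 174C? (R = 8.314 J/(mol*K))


Convert temperatures: T1 = 147 + 273.15 = 420.15 K, T2 = 174 + 273.15 = 447.15 K
ts2_new = 14.3 * exp(63000 / 8.314 * (1/447.15 - 1/420.15))
1/T2 - 1/T1 = -1.4372e-04
ts2_new = 4.81 min

4.81 min


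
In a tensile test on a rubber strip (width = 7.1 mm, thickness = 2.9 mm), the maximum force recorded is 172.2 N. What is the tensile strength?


Area = width * thickness = 7.1 * 2.9 = 20.59 mm^2
TS = force / area = 172.2 / 20.59 = 8.36 MPa

8.36 MPa


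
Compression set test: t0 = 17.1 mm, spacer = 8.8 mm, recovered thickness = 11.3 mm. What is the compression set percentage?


CS = (t0 - recovered) / (t0 - ts) * 100
= (17.1 - 11.3) / (17.1 - 8.8) * 100
= 5.8 / 8.3 * 100
= 69.9%

69.9%


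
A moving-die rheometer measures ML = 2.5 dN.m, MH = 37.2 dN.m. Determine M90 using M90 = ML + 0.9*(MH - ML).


M90 = ML + 0.9 * (MH - ML)
M90 = 2.5 + 0.9 * (37.2 - 2.5)
M90 = 2.5 + 0.9 * 34.7
M90 = 33.73 dN.m

33.73 dN.m


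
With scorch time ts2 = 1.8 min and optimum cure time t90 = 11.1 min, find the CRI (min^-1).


CRI = 100 / (t90 - ts2)
= 100 / (11.1 - 1.8)
= 100 / 9.3
= 10.75 min^-1

10.75 min^-1


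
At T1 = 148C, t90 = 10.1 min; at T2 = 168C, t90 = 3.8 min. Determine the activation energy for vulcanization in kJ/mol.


T1 = 421.15 K, T2 = 441.15 K
1/T1 - 1/T2 = 1.0765e-04
ln(t1/t2) = ln(10.1/3.8) = 0.9775
Ea = 8.314 * 0.9775 / 1.0765e-04 = 75497.9472 J/mol
Ea = 75.5 kJ/mol

75.5 kJ/mol


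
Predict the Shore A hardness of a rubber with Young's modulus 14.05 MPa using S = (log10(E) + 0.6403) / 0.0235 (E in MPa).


log10(E) = 0.0235*S - 0.6403  =>  S = (log10(E) + 0.6403) / 0.0235
log10(14.05) = 1.147676
S = (1.147676 + 0.6403) / 0.0235 = 1.787976 / 0.0235
S = 76.1

Shore A = 76.1


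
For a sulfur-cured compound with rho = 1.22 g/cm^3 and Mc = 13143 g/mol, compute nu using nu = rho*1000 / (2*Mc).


nu = rho * 1000 / (2 * Mc)
nu = 1.22 * 1000 / (2 * 13143)
nu = 1220.0 / 26286
nu = 0.0464 mol/L

0.0464 mol/L


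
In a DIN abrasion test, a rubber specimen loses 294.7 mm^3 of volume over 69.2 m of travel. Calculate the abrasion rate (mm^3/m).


Rate = volume_loss / distance
= 294.7 / 69.2
= 4.259 mm^3/m

4.259 mm^3/m


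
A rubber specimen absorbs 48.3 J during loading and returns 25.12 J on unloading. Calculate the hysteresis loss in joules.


Hysteresis loss = loading - unloading
= 48.3 - 25.12
= 23.18 J

23.18 J


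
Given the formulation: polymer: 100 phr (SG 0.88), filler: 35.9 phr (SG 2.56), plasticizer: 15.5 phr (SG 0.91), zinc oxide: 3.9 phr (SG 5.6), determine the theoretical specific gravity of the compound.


Sum of weights = 155.3
Volume contributions:
  polymer: 100/0.88 = 113.6364
  filler: 35.9/2.56 = 14.0234
  plasticizer: 15.5/0.91 = 17.0330
  zinc oxide: 3.9/5.6 = 0.6964
Sum of volumes = 145.3892
SG = 155.3 / 145.3892 = 1.068

SG = 1.068


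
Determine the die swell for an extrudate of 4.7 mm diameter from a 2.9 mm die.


Die swell ratio = D_extrudate / D_die
= 4.7 / 2.9
= 1.621

Die swell = 1.621


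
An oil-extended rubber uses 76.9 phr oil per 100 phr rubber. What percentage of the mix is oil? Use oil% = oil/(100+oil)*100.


Oil % = oil / (100 + oil) * 100
= 76.9 / (100 + 76.9) * 100
= 76.9 / 176.9 * 100
= 43.47%

43.47%


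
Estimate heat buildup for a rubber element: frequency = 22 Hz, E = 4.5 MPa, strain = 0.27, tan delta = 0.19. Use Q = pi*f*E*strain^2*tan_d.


Q = pi * f * E * strain^2 * tan_d
= pi * 22 * 4.5 * 0.27^2 * 0.19
= pi * 22 * 4.5 * 0.0729 * 0.19
= 4.3079

Q = 4.3079


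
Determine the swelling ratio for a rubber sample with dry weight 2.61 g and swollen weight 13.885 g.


Q = W_swollen / W_dry
Q = 13.885 / 2.61
Q = 5.32

Q = 5.32


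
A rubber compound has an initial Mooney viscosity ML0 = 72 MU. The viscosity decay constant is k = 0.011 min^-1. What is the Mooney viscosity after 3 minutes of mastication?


ML = ML0 * exp(-k * t)
ML = 72 * exp(-0.011 * 3)
ML = 72 * 0.9675
ML = 69.66 MU

69.66 MU


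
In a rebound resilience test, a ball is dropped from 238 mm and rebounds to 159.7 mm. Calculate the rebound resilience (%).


Resilience = h_rebound / h_drop * 100
= 159.7 / 238 * 100
= 67.1%

67.1%


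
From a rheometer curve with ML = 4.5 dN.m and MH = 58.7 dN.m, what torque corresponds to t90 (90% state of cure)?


M90 = ML + 0.9 * (MH - ML)
M90 = 4.5 + 0.9 * (58.7 - 4.5)
M90 = 4.5 + 0.9 * 54.2
M90 = 53.28 dN.m

53.28 dN.m


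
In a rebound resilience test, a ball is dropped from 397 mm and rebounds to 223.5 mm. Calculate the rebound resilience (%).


Resilience = h_rebound / h_drop * 100
= 223.5 / 397 * 100
= 56.3%

56.3%


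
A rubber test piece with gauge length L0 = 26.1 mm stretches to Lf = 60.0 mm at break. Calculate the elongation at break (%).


Elongation = (Lf - L0) / L0 * 100
= (60.0 - 26.1) / 26.1 * 100
= 33.9 / 26.1 * 100
= 129.9%

129.9%


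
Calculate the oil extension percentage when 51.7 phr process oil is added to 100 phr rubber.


Oil % = oil / (100 + oil) * 100
= 51.7 / (100 + 51.7) * 100
= 51.7 / 151.7 * 100
= 34.08%

34.08%


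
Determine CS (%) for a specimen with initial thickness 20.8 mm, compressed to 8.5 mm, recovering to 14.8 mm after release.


CS = (t0 - recovered) / (t0 - ts) * 100
= (20.8 - 14.8) / (20.8 - 8.5) * 100
= 6.0 / 12.3 * 100
= 48.8%

48.8%


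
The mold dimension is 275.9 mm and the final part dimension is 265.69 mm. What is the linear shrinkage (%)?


Shrinkage = (mold - part) / mold * 100
= (275.9 - 265.69) / 275.9 * 100
= 10.21 / 275.9 * 100
= 3.7%

3.7%


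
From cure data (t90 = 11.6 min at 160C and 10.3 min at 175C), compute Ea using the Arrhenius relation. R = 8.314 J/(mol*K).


T1 = 433.15 K, T2 = 448.15 K
1/T1 - 1/T2 = 7.7273e-05
ln(t1/t2) = ln(11.6/10.3) = 0.1189
Ea = 8.314 * 0.1189 / 7.7273e-05 = 12788.5293 J/mol
Ea = 12.79 kJ/mol

12.79 kJ/mol


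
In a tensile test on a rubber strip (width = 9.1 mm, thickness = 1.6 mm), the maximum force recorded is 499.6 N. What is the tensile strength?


Area = width * thickness = 9.1 * 1.6 = 14.56 mm^2
TS = force / area = 499.6 / 14.56 = 34.31 MPa

34.31 MPa


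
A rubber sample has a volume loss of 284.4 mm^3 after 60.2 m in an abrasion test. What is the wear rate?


Rate = volume_loss / distance
= 284.4 / 60.2
= 4.724 mm^3/m

4.724 mm^3/m


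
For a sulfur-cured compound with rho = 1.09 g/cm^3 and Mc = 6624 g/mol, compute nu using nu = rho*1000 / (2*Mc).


nu = rho * 1000 / (2 * Mc)
nu = 1.09 * 1000 / (2 * 6624)
nu = 1090.0 / 13248
nu = 0.0823 mol/L

0.0823 mol/L


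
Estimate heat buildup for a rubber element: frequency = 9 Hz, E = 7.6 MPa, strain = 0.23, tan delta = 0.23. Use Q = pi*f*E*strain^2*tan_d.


Q = pi * f * E * strain^2 * tan_d
= pi * 9 * 7.6 * 0.23^2 * 0.23
= pi * 9 * 7.6 * 0.0529 * 0.23
= 2.6145

Q = 2.6145


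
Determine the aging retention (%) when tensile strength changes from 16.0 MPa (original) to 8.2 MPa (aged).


Retention = aged / original * 100
= 8.2 / 16.0 * 100
= 51.2%

51.2%


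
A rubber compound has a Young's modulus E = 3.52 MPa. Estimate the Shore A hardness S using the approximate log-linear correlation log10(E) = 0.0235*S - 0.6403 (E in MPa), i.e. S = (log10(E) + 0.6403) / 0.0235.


log10(E) = 0.0235*S - 0.6403  =>  S = (log10(E) + 0.6403) / 0.0235
log10(3.52) = 0.546543
S = (0.546543 + 0.6403) / 0.0235 = 1.186843 / 0.0235
S = 50.5

Shore A = 50.5


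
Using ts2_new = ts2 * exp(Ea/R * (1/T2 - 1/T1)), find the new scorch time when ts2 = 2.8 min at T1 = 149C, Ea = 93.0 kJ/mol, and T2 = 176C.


Convert temperatures: T1 = 149 + 273.15 = 422.15 K, T2 = 176 + 273.15 = 449.15 K
ts2_new = 2.8 * exp(93000 / 8.314 * (1/449.15 - 1/422.15))
1/T2 - 1/T1 = -1.4240e-04
ts2_new = 0.57 min

0.57 min


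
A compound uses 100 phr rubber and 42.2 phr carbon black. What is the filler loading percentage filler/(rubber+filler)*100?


Filler % = filler / (rubber + filler) * 100
= 42.2 / (100 + 42.2) * 100
= 42.2 / 142.2 * 100
= 29.68%

29.68%
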